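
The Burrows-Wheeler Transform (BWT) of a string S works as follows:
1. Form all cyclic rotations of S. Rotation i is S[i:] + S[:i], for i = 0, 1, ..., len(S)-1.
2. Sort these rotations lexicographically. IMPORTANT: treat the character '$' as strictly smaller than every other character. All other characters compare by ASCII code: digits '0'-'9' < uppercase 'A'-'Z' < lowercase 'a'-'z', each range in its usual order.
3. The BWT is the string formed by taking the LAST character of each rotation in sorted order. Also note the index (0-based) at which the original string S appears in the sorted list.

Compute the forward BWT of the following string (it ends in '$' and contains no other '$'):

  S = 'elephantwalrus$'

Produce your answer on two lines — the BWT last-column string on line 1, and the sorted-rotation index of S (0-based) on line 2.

Answer: swh$lpeaaelunrt
3

Derivation:
All 15 rotations (rotation i = S[i:]+S[:i]):
  rot[0] = elephantwalrus$
  rot[1] = lephantwalrus$e
  rot[2] = ephantwalrus$el
  rot[3] = phantwalrus$ele
  rot[4] = hantwalrus$elep
  rot[5] = antwalrus$eleph
  rot[6] = ntwalrus$elepha
  rot[7] = twalrus$elephan
  rot[8] = walrus$elephant
  rot[9] = alrus$elephantw
  rot[10] = lrus$elephantwa
  rot[11] = rus$elephantwal
  rot[12] = us$elephantwalr
  rot[13] = s$elephantwalru
  rot[14] = $elephantwalrus
Sorted (with $ < everything):
  sorted[0] = $elephantwalrus  (last char: 's')
  sorted[1] = alrus$elephantw  (last char: 'w')
  sorted[2] = antwalrus$eleph  (last char: 'h')
  sorted[3] = elephantwalrus$  (last char: '$')
  sorted[4] = ephantwalrus$el  (last char: 'l')
  sorted[5] = hantwalrus$elep  (last char: 'p')
  sorted[6] = lephantwalrus$e  (last char: 'e')
  sorted[7] = lrus$elephantwa  (last char: 'a')
  sorted[8] = ntwalrus$elepha  (last char: 'a')
  sorted[9] = phantwalrus$ele  (last char: 'e')
  sorted[10] = rus$elephantwal  (last char: 'l')
  sorted[11] = s$elephantwalru  (last char: 'u')
  sorted[12] = twalrus$elephan  (last char: 'n')
  sorted[13] = us$elephantwalr  (last char: 'r')
  sorted[14] = walrus$elephant  (last char: 't')
Last column: swh$lpeaaelunrt
Original string S is at sorted index 3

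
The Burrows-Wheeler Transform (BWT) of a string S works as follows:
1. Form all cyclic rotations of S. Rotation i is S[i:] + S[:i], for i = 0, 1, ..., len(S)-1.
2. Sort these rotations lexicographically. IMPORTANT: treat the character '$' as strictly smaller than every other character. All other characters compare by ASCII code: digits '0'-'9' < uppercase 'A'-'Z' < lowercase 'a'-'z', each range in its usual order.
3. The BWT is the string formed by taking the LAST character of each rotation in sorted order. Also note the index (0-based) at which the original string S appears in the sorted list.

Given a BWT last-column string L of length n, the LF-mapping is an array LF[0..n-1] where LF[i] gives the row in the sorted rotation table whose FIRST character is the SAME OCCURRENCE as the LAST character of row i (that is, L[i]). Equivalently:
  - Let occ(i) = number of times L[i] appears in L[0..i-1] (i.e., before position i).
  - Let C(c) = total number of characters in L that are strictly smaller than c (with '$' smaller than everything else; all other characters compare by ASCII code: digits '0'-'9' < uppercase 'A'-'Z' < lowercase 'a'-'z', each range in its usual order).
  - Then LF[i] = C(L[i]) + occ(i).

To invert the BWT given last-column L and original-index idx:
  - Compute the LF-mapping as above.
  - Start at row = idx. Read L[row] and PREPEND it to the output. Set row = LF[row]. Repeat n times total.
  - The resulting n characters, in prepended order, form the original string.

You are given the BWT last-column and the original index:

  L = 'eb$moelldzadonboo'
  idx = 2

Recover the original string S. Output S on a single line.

LF mapping: 6 2 0 10 12 7 8 9 4 16 1 5 13 11 3 14 15
Walk LF starting at row 2, prepending L[row]:
  step 1: row=2, L[2]='$', prepend. Next row=LF[2]=0
  step 2: row=0, L[0]='e', prepend. Next row=LF[0]=6
  step 3: row=6, L[6]='l', prepend. Next row=LF[6]=8
  step 4: row=8, L[8]='d', prepend. Next row=LF[8]=4
  step 5: row=4, L[4]='o', prepend. Next row=LF[4]=12
  step 6: row=12, L[12]='o', prepend. Next row=LF[12]=13
  step 7: row=13, L[13]='n', prepend. Next row=LF[13]=11
  step 8: row=11, L[11]='d', prepend. Next row=LF[11]=5
  step 9: row=5, L[5]='e', prepend. Next row=LF[5]=7
  step 10: row=7, L[7]='l', prepend. Next row=LF[7]=9
  step 11: row=9, L[9]='z', prepend. Next row=LF[9]=16
  step 12: row=16, L[16]='o', prepend. Next row=LF[16]=15
  step 13: row=15, L[15]='o', prepend. Next row=LF[15]=14
  step 14: row=14, L[14]='b', prepend. Next row=LF[14]=3
  step 15: row=3, L[3]='m', prepend. Next row=LF[3]=10
  step 16: row=10, L[10]='a', prepend. Next row=LF[10]=1
  step 17: row=1, L[1]='b', prepend. Next row=LF[1]=2
Reversed output: bamboozlednoodle$

Answer: bamboozlednoodle$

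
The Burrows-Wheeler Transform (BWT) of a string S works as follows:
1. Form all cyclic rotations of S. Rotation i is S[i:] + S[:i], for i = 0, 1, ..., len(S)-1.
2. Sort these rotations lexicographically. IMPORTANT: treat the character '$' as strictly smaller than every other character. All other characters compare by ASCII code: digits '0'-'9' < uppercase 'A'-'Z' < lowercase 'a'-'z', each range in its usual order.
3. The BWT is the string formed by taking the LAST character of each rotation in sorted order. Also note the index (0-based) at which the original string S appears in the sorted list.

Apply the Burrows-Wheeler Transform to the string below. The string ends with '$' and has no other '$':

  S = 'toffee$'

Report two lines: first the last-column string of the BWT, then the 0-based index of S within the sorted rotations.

Answer: eeffot$
6

Derivation:
All 7 rotations (rotation i = S[i:]+S[:i]):
  rot[0] = toffee$
  rot[1] = offee$t
  rot[2] = ffee$to
  rot[3] = fee$tof
  rot[4] = ee$toff
  rot[5] = e$toffe
  rot[6] = $toffee
Sorted (with $ < everything):
  sorted[0] = $toffee  (last char: 'e')
  sorted[1] = e$toffe  (last char: 'e')
  sorted[2] = ee$toff  (last char: 'f')
  sorted[3] = fee$tof  (last char: 'f')
  sorted[4] = ffee$to  (last char: 'o')
  sorted[5] = offee$t  (last char: 't')
  sorted[6] = toffee$  (last char: '$')
Last column: eeffot$
Original string S is at sorted index 6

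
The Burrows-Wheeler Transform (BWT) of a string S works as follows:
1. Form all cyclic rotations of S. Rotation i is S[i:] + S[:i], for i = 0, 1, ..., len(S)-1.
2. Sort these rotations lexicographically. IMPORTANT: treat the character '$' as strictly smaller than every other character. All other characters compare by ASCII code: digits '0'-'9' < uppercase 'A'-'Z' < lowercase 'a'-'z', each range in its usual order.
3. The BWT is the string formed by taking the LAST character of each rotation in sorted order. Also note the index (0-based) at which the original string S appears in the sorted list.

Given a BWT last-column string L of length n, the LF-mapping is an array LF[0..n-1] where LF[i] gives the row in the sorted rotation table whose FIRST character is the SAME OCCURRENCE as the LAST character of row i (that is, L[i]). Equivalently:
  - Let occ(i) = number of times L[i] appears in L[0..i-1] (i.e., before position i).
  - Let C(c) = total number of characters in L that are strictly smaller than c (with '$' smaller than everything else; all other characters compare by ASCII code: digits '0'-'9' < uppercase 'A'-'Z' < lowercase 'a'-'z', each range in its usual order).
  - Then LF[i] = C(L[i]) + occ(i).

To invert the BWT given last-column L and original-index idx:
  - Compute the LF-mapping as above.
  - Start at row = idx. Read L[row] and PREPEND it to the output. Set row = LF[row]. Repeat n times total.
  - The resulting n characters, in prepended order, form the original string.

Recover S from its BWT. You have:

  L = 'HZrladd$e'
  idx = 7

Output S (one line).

LF mapping: 1 2 8 7 3 4 5 0 6
Walk LF starting at row 7, prepending L[row]:
  step 1: row=7, L[7]='$', prepend. Next row=LF[7]=0
  step 2: row=0, L[0]='H', prepend. Next row=LF[0]=1
  step 3: row=1, L[1]='Z', prepend. Next row=LF[1]=2
  step 4: row=2, L[2]='r', prepend. Next row=LF[2]=8
  step 5: row=8, L[8]='e', prepend. Next row=LF[8]=6
  step 6: row=6, L[6]='d', prepend. Next row=LF[6]=5
  step 7: row=5, L[5]='d', prepend. Next row=LF[5]=4
  step 8: row=4, L[4]='a', prepend. Next row=LF[4]=3
  step 9: row=3, L[3]='l', prepend. Next row=LF[3]=7
Reversed output: ladderZH$

Answer: ladderZH$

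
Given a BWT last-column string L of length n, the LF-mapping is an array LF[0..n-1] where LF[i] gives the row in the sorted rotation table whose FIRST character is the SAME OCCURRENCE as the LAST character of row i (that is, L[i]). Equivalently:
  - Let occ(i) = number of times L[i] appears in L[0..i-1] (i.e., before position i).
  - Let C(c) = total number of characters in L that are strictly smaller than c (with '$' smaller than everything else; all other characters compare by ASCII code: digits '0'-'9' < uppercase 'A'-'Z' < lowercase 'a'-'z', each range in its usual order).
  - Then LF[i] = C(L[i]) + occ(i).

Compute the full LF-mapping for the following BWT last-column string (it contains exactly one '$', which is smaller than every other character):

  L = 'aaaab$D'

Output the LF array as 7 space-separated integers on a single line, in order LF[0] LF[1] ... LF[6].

Char counts: '$':1, 'D':1, 'a':4, 'b':1
C (first-col start): C('$')=0, C('D')=1, C('a')=2, C('b')=6
L[0]='a': occ=0, LF[0]=C('a')+0=2+0=2
L[1]='a': occ=1, LF[1]=C('a')+1=2+1=3
L[2]='a': occ=2, LF[2]=C('a')+2=2+2=4
L[3]='a': occ=3, LF[3]=C('a')+3=2+3=5
L[4]='b': occ=0, LF[4]=C('b')+0=6+0=6
L[5]='$': occ=0, LF[5]=C('$')+0=0+0=0
L[6]='D': occ=0, LF[6]=C('D')+0=1+0=1

Answer: 2 3 4 5 6 0 1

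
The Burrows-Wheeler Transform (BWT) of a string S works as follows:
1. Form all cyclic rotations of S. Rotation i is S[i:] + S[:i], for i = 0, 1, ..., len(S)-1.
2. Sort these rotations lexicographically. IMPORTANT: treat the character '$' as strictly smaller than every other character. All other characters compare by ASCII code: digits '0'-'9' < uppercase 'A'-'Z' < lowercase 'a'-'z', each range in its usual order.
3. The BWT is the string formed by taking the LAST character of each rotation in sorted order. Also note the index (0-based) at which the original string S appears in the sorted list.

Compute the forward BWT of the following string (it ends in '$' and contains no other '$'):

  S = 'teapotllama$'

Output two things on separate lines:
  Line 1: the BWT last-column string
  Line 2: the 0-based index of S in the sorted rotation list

Answer: amletltapa$o
10

Derivation:
All 12 rotations (rotation i = S[i:]+S[:i]):
  rot[0] = teapotllama$
  rot[1] = eapotllama$t
  rot[2] = apotllama$te
  rot[3] = potllama$tea
  rot[4] = otllama$teap
  rot[5] = tllama$teapo
  rot[6] = llama$teapot
  rot[7] = lama$teapotl
  rot[8] = ama$teapotll
  rot[9] = ma$teapotlla
  rot[10] = a$teapotllam
  rot[11] = $teapotllama
Sorted (with $ < everything):
  sorted[0] = $teapotllama  (last char: 'a')
  sorted[1] = a$teapotllam  (last char: 'm')
  sorted[2] = ama$teapotll  (last char: 'l')
  sorted[3] = apotllama$te  (last char: 'e')
  sorted[4] = eapotllama$t  (last char: 't')
  sorted[5] = lama$teapotl  (last char: 'l')
  sorted[6] = llama$teapot  (last char: 't')
  sorted[7] = ma$teapotlla  (last char: 'a')
  sorted[8] = otllama$teap  (last char: 'p')
  sorted[9] = potllama$tea  (last char: 'a')
  sorted[10] = teapotllama$  (last char: '$')
  sorted[11] = tllama$teapo  (last char: 'o')
Last column: amletltapa$o
Original string S is at sorted index 10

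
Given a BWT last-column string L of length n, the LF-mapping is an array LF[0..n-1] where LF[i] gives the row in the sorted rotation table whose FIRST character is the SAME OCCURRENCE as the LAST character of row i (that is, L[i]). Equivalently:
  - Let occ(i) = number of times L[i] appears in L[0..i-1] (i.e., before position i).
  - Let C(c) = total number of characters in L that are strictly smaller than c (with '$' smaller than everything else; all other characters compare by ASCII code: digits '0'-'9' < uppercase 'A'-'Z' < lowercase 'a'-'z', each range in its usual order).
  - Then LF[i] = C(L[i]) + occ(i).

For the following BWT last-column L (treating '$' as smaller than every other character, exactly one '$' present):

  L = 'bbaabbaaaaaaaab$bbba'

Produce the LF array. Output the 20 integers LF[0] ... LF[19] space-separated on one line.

Char counts: '$':1, 'a':11, 'b':8
C (first-col start): C('$')=0, C('a')=1, C('b')=12
L[0]='b': occ=0, LF[0]=C('b')+0=12+0=12
L[1]='b': occ=1, LF[1]=C('b')+1=12+1=13
L[2]='a': occ=0, LF[2]=C('a')+0=1+0=1
L[3]='a': occ=1, LF[3]=C('a')+1=1+1=2
L[4]='b': occ=2, LF[4]=C('b')+2=12+2=14
L[5]='b': occ=3, LF[5]=C('b')+3=12+3=15
L[6]='a': occ=2, LF[6]=C('a')+2=1+2=3
L[7]='a': occ=3, LF[7]=C('a')+3=1+3=4
L[8]='a': occ=4, LF[8]=C('a')+4=1+4=5
L[9]='a': occ=5, LF[9]=C('a')+5=1+5=6
L[10]='a': occ=6, LF[10]=C('a')+6=1+6=7
L[11]='a': occ=7, LF[11]=C('a')+7=1+7=8
L[12]='a': occ=8, LF[12]=C('a')+8=1+8=9
L[13]='a': occ=9, LF[13]=C('a')+9=1+9=10
L[14]='b': occ=4, LF[14]=C('b')+4=12+4=16
L[15]='$': occ=0, LF[15]=C('$')+0=0+0=0
L[16]='b': occ=5, LF[16]=C('b')+5=12+5=17
L[17]='b': occ=6, LF[17]=C('b')+6=12+6=18
L[18]='b': occ=7, LF[18]=C('b')+7=12+7=19
L[19]='a': occ=10, LF[19]=C('a')+10=1+10=11

Answer: 12 13 1 2 14 15 3 4 5 6 7 8 9 10 16 0 17 18 19 11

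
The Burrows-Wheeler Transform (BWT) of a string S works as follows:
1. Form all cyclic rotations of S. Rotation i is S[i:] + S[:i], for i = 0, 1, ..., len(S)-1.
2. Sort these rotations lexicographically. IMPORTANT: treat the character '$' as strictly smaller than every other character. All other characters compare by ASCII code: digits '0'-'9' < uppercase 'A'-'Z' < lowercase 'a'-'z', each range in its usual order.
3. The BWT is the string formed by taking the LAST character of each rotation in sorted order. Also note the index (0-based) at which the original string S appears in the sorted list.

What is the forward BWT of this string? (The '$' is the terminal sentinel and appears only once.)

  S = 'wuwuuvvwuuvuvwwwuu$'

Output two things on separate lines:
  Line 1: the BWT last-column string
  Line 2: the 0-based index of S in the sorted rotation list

Answer: uuwwwuuvwuuvuwvu$wv
16

Derivation:
All 19 rotations (rotation i = S[i:]+S[:i]):
  rot[0] = wuwuuvvwuuvuvwwwuu$
  rot[1] = uwuuvvwuuvuvwwwuu$w
  rot[2] = wuuvvwuuvuvwwwuu$wu
  rot[3] = uuvvwuuvuvwwwuu$wuw
  rot[4] = uvvwuuvuvwwwuu$wuwu
  rot[5] = vvwuuvuvwwwuu$wuwuu
  rot[6] = vwuuvuvwwwuu$wuwuuv
  rot[7] = wuuvuvwwwuu$wuwuuvv
  rot[8] = uuvuvwwwuu$wuwuuvvw
  rot[9] = uvuvwwwuu$wuwuuvvwu
  rot[10] = vuvwwwuu$wuwuuvvwuu
  rot[11] = uvwwwuu$wuwuuvvwuuv
  rot[12] = vwwwuu$wuwuuvvwuuvu
  rot[13] = wwwuu$wuwuuvvwuuvuv
  rot[14] = wwuu$wuwuuvvwuuvuvw
  rot[15] = wuu$wuwuuvvwuuvuvww
  rot[16] = uu$wuwuuvvwuuvuvwww
  rot[17] = u$wuwuuvvwuuvuvwwwu
  rot[18] = $wuwuuvvwuuvuvwwwuu
Sorted (with $ < everything):
  sorted[0] = $wuwuuvvwuuvuvwwwuu  (last char: 'u')
  sorted[1] = u$wuwuuvvwuuvuvwwwu  (last char: 'u')
  sorted[2] = uu$wuwuuvvwuuvuvwww  (last char: 'w')
  sorted[3] = uuvuvwwwuu$wuwuuvvw  (last char: 'w')
  sorted[4] = uuvvwuuvuvwwwuu$wuw  (last char: 'w')
  sorted[5] = uvuvwwwuu$wuwuuvvwu  (last char: 'u')
  sorted[6] = uvvwuuvuvwwwuu$wuwu  (last char: 'u')
  sorted[7] = uvwwwuu$wuwuuvvwuuv  (last char: 'v')
  sorted[8] = uwuuvvwuuvuvwwwuu$w  (last char: 'w')
  sorted[9] = vuvwwwuu$wuwuuvvwuu  (last char: 'u')
  sorted[10] = vvwuuvuvwwwuu$wuwuu  (last char: 'u')
  sorted[11] = vwuuvuvwwwuu$wuwuuv  (last char: 'v')
  sorted[12] = vwwwuu$wuwuuvvwuuvu  (last char: 'u')
  sorted[13] = wuu$wuwuuvvwuuvuvww  (last char: 'w')
  sorted[14] = wuuvuvwwwuu$wuwuuvv  (last char: 'v')
  sorted[15] = wuuvvwuuvuvwwwuu$wu  (last char: 'u')
  sorted[16] = wuwuuvvwuuvuvwwwuu$  (last char: '$')
  sorted[17] = wwuu$wuwuuvvwuuvuvw  (last char: 'w')
  sorted[18] = wwwuu$wuwuuvvwuuvuv  (last char: 'v')
Last column: uuwwwuuvwuuvuwvu$wv
Original string S is at sorted index 16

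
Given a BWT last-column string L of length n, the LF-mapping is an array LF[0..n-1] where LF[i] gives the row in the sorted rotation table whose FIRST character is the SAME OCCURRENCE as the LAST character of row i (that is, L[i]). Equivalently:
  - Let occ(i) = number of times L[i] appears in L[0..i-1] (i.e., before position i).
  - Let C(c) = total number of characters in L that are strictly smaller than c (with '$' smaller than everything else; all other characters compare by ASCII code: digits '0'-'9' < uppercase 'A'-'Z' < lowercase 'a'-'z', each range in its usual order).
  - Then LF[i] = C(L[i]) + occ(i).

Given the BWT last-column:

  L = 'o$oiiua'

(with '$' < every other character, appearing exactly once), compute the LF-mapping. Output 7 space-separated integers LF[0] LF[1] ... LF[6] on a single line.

Char counts: '$':1, 'a':1, 'i':2, 'o':2, 'u':1
C (first-col start): C('$')=0, C('a')=1, C('i')=2, C('o')=4, C('u')=6
L[0]='o': occ=0, LF[0]=C('o')+0=4+0=4
L[1]='$': occ=0, LF[1]=C('$')+0=0+0=0
L[2]='o': occ=1, LF[2]=C('o')+1=4+1=5
L[3]='i': occ=0, LF[3]=C('i')+0=2+0=2
L[4]='i': occ=1, LF[4]=C('i')+1=2+1=3
L[5]='u': occ=0, LF[5]=C('u')+0=6+0=6
L[6]='a': occ=0, LF[6]=C('a')+0=1+0=1

Answer: 4 0 5 2 3 6 1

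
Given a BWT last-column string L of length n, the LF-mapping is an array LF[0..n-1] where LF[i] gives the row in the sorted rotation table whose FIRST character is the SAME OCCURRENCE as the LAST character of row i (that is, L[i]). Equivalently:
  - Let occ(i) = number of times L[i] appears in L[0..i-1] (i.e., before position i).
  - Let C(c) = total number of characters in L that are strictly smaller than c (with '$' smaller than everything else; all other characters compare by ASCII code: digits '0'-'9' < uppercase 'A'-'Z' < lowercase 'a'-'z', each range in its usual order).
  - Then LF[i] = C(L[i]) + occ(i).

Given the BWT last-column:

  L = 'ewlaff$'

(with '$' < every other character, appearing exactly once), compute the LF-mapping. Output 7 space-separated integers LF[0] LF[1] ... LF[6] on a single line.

Answer: 2 6 5 1 3 4 0

Derivation:
Char counts: '$':1, 'a':1, 'e':1, 'f':2, 'l':1, 'w':1
C (first-col start): C('$')=0, C('a')=1, C('e')=2, C('f')=3, C('l')=5, C('w')=6
L[0]='e': occ=0, LF[0]=C('e')+0=2+0=2
L[1]='w': occ=0, LF[1]=C('w')+0=6+0=6
L[2]='l': occ=0, LF[2]=C('l')+0=5+0=5
L[3]='a': occ=0, LF[3]=C('a')+0=1+0=1
L[4]='f': occ=0, LF[4]=C('f')+0=3+0=3
L[5]='f': occ=1, LF[5]=C('f')+1=3+1=4
L[6]='$': occ=0, LF[6]=C('$')+0=0+0=0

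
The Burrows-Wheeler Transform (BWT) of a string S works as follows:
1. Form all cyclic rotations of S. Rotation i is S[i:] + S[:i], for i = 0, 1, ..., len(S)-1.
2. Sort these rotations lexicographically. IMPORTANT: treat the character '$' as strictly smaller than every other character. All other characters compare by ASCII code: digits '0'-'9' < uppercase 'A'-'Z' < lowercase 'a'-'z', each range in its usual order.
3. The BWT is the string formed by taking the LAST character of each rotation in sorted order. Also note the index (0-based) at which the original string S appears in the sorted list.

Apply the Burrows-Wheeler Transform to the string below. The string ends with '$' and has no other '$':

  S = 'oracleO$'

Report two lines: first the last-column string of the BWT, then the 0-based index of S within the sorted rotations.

All 8 rotations (rotation i = S[i:]+S[:i]):
  rot[0] = oracleO$
  rot[1] = racleO$o
  rot[2] = acleO$or
  rot[3] = cleO$ora
  rot[4] = leO$orac
  rot[5] = eO$oracl
  rot[6] = O$oracle
  rot[7] = $oracleO
Sorted (with $ < everything):
  sorted[0] = $oracleO  (last char: 'O')
  sorted[1] = O$oracle  (last char: 'e')
  sorted[2] = acleO$or  (last char: 'r')
  sorted[3] = cleO$ora  (last char: 'a')
  sorted[4] = eO$oracl  (last char: 'l')
  sorted[5] = leO$orac  (last char: 'c')
  sorted[6] = oracleO$  (last char: '$')
  sorted[7] = racleO$o  (last char: 'o')
Last column: Oeralc$o
Original string S is at sorted index 6

Answer: Oeralc$o
6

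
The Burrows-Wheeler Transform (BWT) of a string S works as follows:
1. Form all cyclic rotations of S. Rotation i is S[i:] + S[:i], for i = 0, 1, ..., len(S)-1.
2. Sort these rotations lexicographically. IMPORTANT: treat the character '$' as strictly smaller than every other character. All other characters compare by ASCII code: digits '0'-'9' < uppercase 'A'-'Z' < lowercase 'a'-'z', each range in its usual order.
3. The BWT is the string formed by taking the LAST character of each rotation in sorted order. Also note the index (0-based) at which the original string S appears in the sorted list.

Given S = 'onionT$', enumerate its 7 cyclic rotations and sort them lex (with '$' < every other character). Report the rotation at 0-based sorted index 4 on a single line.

All 7 rotations (rotation i = S[i:]+S[:i]):
  rot[0] = onionT$
  rot[1] = nionT$o
  rot[2] = ionT$on
  rot[3] = onT$oni
  rot[4] = nT$onio
  rot[5] = T$onion
  rot[6] = $onionT
Sorted (with $ < everything):
  sorted[0] = $onionT
  sorted[1] = T$onion
  sorted[2] = ionT$on
  sorted[3] = nT$onio
  sorted[4] = nionT$o
  sorted[5] = onT$oni
  sorted[6] = onionT$
sorted[4] = nionT$o

Answer: nionT$o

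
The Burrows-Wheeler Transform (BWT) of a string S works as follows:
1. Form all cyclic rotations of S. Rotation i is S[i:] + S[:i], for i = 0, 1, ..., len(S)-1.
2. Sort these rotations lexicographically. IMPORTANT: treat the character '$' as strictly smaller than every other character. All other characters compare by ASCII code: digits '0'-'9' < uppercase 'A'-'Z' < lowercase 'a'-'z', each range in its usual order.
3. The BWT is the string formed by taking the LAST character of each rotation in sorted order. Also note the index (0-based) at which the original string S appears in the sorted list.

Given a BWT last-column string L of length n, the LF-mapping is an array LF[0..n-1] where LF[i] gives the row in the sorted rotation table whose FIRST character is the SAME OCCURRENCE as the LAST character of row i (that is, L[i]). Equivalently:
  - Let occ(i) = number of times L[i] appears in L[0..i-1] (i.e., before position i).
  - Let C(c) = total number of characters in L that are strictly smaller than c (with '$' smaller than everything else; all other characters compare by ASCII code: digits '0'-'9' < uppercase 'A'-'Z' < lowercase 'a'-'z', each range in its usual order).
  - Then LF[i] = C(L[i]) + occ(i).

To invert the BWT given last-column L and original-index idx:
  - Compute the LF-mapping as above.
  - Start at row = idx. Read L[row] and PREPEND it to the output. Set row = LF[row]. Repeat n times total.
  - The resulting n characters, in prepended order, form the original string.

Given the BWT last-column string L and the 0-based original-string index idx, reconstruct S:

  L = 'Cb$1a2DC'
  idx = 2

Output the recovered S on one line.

LF mapping: 3 7 0 1 6 2 5 4
Walk LF starting at row 2, prepending L[row]:
  step 1: row=2, L[2]='$', prepend. Next row=LF[2]=0
  step 2: row=0, L[0]='C', prepend. Next row=LF[0]=3
  step 3: row=3, L[3]='1', prepend. Next row=LF[3]=1
  step 4: row=1, L[1]='b', prepend. Next row=LF[1]=7
  step 5: row=7, L[7]='C', prepend. Next row=LF[7]=4
  step 6: row=4, L[4]='a', prepend. Next row=LF[4]=6
  step 7: row=6, L[6]='D', prepend. Next row=LF[6]=5
  step 8: row=5, L[5]='2', prepend. Next row=LF[5]=2
Reversed output: 2DaCb1C$

Answer: 2DaCb1C$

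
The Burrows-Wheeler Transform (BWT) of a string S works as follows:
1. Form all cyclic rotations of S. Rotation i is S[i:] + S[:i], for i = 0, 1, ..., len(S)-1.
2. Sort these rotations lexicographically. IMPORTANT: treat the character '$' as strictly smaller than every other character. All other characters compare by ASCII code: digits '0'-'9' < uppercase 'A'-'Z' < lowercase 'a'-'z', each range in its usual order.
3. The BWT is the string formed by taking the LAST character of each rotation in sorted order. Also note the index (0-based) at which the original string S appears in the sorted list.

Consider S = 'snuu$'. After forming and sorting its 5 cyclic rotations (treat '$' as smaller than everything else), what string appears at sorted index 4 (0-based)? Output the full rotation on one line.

Answer: uu$sn

Derivation:
All 5 rotations (rotation i = S[i:]+S[:i]):
  rot[0] = snuu$
  rot[1] = nuu$s
  rot[2] = uu$sn
  rot[3] = u$snu
  rot[4] = $snuu
Sorted (with $ < everything):
  sorted[0] = $snuu
  sorted[1] = nuu$s
  sorted[2] = snuu$
  sorted[3] = u$snu
  sorted[4] = uu$sn
sorted[4] = uu$sn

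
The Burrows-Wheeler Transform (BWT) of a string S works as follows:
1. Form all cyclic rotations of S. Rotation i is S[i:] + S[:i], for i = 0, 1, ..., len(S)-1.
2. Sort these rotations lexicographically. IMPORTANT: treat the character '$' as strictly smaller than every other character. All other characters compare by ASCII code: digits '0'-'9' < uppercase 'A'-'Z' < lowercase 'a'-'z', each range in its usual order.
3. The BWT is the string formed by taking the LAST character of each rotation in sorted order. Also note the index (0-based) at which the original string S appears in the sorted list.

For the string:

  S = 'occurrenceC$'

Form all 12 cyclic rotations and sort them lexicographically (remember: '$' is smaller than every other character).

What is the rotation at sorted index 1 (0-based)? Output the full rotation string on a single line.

Answer: C$occurrence

Derivation:
All 12 rotations (rotation i = S[i:]+S[:i]):
  rot[0] = occurrenceC$
  rot[1] = ccurrenceC$o
  rot[2] = currenceC$oc
  rot[3] = urrenceC$occ
  rot[4] = rrenceC$occu
  rot[5] = renceC$occur
  rot[6] = enceC$occurr
  rot[7] = nceC$occurre
  rot[8] = ceC$occurren
  rot[9] = eC$occurrenc
  rot[10] = C$occurrence
  rot[11] = $occurrenceC
Sorted (with $ < everything):
  sorted[0] = $occurrenceC
  sorted[1] = C$occurrence
  sorted[2] = ccurrenceC$o
  sorted[3] = ceC$occurren
  sorted[4] = currenceC$oc
  sorted[5] = eC$occurrenc
  sorted[6] = enceC$occurr
  sorted[7] = nceC$occurre
  sorted[8] = occurrenceC$
  sorted[9] = renceC$occur
  sorted[10] = rrenceC$occu
  sorted[11] = urrenceC$occ
sorted[1] = C$occurrence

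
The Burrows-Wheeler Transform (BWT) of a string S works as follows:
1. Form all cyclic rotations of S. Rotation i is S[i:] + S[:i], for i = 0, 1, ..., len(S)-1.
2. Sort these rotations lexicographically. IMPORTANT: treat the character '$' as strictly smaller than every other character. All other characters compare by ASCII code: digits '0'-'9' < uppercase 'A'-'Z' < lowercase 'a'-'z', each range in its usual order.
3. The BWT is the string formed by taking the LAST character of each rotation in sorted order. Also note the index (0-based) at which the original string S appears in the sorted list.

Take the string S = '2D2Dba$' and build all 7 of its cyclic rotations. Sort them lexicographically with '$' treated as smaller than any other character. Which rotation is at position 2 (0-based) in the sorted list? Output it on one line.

Answer: 2Dba$2D

Derivation:
All 7 rotations (rotation i = S[i:]+S[:i]):
  rot[0] = 2D2Dba$
  rot[1] = D2Dba$2
  rot[2] = 2Dba$2D
  rot[3] = Dba$2D2
  rot[4] = ba$2D2D
  rot[5] = a$2D2Db
  rot[6] = $2D2Dba
Sorted (with $ < everything):
  sorted[0] = $2D2Dba
  sorted[1] = 2D2Dba$
  sorted[2] = 2Dba$2D
  sorted[3] = D2Dba$2
  sorted[4] = Dba$2D2
  sorted[5] = a$2D2Db
  sorted[6] = ba$2D2D
sorted[2] = 2Dba$2D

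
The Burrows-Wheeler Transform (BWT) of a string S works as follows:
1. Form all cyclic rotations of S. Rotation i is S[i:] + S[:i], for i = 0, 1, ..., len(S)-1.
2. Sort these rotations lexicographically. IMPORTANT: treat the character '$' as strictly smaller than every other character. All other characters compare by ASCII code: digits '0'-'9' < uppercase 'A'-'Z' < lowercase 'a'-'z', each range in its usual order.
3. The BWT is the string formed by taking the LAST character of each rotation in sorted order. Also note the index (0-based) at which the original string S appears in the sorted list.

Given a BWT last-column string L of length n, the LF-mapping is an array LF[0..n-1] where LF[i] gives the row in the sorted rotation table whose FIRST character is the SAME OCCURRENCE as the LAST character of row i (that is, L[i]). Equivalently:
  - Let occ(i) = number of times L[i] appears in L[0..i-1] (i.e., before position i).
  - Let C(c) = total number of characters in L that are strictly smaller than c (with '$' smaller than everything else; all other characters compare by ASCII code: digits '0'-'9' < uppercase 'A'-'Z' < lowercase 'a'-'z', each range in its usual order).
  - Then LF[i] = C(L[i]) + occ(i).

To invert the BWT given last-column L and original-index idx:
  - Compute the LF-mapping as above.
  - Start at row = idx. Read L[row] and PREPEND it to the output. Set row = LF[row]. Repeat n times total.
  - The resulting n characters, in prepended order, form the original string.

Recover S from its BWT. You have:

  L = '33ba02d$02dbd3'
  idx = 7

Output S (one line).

LF mapping: 5 6 9 8 1 3 11 0 2 4 12 10 13 7
Walk LF starting at row 7, prepending L[row]:
  step 1: row=7, L[7]='$', prepend. Next row=LF[7]=0
  step 2: row=0, L[0]='3', prepend. Next row=LF[0]=5
  step 3: row=5, L[5]='2', prepend. Next row=LF[5]=3
  step 4: row=3, L[3]='a', prepend. Next row=LF[3]=8
  step 5: row=8, L[8]='0', prepend. Next row=LF[8]=2
  step 6: row=2, L[2]='b', prepend. Next row=LF[2]=9
  step 7: row=9, L[9]='2', prepend. Next row=LF[9]=4
  step 8: row=4, L[4]='0', prepend. Next row=LF[4]=1
  step 9: row=1, L[1]='3', prepend. Next row=LF[1]=6
  step 10: row=6, L[6]='d', prepend. Next row=LF[6]=11
  step 11: row=11, L[11]='b', prepend. Next row=LF[11]=10
  step 12: row=10, L[10]='d', prepend. Next row=LF[10]=12
  step 13: row=12, L[12]='d', prepend. Next row=LF[12]=13
  step 14: row=13, L[13]='3', prepend. Next row=LF[13]=7
Reversed output: 3ddbd302b0a23$

Answer: 3ddbd302b0a23$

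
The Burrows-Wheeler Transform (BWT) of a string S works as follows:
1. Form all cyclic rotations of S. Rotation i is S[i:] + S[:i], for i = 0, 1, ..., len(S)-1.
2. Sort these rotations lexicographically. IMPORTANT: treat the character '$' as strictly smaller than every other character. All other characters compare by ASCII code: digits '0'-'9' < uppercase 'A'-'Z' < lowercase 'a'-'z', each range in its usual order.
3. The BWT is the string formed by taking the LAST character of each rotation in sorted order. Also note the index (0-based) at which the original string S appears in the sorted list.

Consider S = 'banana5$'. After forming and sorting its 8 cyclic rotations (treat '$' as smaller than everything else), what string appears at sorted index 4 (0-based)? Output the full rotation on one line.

All 8 rotations (rotation i = S[i:]+S[:i]):
  rot[0] = banana5$
  rot[1] = anana5$b
  rot[2] = nana5$ba
  rot[3] = ana5$ban
  rot[4] = na5$bana
  rot[5] = a5$banan
  rot[6] = 5$banana
  rot[7] = $banana5
Sorted (with $ < everything):
  sorted[0] = $banana5
  sorted[1] = 5$banana
  sorted[2] = a5$banan
  sorted[3] = ana5$ban
  sorted[4] = anana5$b
  sorted[5] = banana5$
  sorted[6] = na5$bana
  sorted[7] = nana5$ba
sorted[4] = anana5$b

Answer: anana5$b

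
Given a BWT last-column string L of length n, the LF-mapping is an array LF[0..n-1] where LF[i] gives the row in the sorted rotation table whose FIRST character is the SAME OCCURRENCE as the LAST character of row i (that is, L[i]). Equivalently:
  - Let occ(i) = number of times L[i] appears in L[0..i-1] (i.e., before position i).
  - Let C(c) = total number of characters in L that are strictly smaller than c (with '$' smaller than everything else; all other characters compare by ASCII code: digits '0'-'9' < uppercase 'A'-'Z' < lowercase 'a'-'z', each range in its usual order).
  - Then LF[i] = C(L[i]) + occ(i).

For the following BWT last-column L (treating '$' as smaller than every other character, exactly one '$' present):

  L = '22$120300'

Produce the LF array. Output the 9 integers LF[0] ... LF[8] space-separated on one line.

Char counts: '$':1, '0':3, '1':1, '2':3, '3':1
C (first-col start): C('$')=0, C('0')=1, C('1')=4, C('2')=5, C('3')=8
L[0]='2': occ=0, LF[0]=C('2')+0=5+0=5
L[1]='2': occ=1, LF[1]=C('2')+1=5+1=6
L[2]='$': occ=0, LF[2]=C('$')+0=0+0=0
L[3]='1': occ=0, LF[3]=C('1')+0=4+0=4
L[4]='2': occ=2, LF[4]=C('2')+2=5+2=7
L[5]='0': occ=0, LF[5]=C('0')+0=1+0=1
L[6]='3': occ=0, LF[6]=C('3')+0=8+0=8
L[7]='0': occ=1, LF[7]=C('0')+1=1+1=2
L[8]='0': occ=2, LF[8]=C('0')+2=1+2=3

Answer: 5 6 0 4 7 1 8 2 3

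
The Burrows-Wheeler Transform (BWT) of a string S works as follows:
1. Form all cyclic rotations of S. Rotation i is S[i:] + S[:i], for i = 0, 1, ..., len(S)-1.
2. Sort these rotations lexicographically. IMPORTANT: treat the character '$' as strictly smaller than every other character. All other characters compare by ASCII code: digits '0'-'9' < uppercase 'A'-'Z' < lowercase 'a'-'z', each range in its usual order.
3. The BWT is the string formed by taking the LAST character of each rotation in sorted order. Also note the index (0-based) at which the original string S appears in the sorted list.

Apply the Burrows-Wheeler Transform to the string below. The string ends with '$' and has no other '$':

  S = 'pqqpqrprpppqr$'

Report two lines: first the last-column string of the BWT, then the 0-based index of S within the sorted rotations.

All 14 rotations (rotation i = S[i:]+S[:i]):
  rot[0] = pqqpqrprpppqr$
  rot[1] = qqpqrprpppqr$p
  rot[2] = qpqrprpppqr$pq
  rot[3] = pqrprpppqr$pqq
  rot[4] = qrprpppqr$pqqp
  rot[5] = rprpppqr$pqqpq
  rot[6] = prpppqr$pqqpqr
  rot[7] = rpppqr$pqqpqrp
  rot[8] = pppqr$pqqpqrpr
  rot[9] = ppqr$pqqpqrprp
  rot[10] = pqr$pqqpqrprpp
  rot[11] = qr$pqqpqrprppp
  rot[12] = r$pqqpqrprpppq
  rot[13] = $pqqpqrprpppqr
Sorted (with $ < everything):
  sorted[0] = $pqqpqrprpppqr  (last char: 'r')
  sorted[1] = pppqr$pqqpqrpr  (last char: 'r')
  sorted[2] = ppqr$pqqpqrprp  (last char: 'p')
  sorted[3] = pqqpqrprpppqr$  (last char: '$')
  sorted[4] = pqr$pqqpqrprpp  (last char: 'p')
  sorted[5] = pqrprpppqr$pqq  (last char: 'q')
  sorted[6] = prpppqr$pqqpqr  (last char: 'r')
  sorted[7] = qpqrprpppqr$pq  (last char: 'q')
  sorted[8] = qqpqrprpppqr$p  (last char: 'p')
  sorted[9] = qr$pqqpqrprppp  (last char: 'p')
  sorted[10] = qrprpppqr$pqqp  (last char: 'p')
  sorted[11] = r$pqqpqrprpppq  (last char: 'q')
  sorted[12] = rpppqr$pqqpqrp  (last char: 'p')
  sorted[13] = rprpppqr$pqqpq  (last char: 'q')
Last column: rrp$pqrqpppqpq
Original string S is at sorted index 3

Answer: rrp$pqrqpppqpq
3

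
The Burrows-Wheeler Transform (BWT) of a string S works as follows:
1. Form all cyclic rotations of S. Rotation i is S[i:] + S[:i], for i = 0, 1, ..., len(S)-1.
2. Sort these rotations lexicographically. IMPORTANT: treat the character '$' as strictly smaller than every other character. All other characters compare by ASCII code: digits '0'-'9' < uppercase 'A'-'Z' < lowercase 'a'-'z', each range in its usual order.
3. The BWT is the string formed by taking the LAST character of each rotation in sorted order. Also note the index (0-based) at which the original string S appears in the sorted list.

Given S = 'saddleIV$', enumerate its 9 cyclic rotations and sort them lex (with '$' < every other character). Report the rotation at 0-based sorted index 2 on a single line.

Answer: V$saddleI

Derivation:
All 9 rotations (rotation i = S[i:]+S[:i]):
  rot[0] = saddleIV$
  rot[1] = addleIV$s
  rot[2] = ddleIV$sa
  rot[3] = dleIV$sad
  rot[4] = leIV$sadd
  rot[5] = eIV$saddl
  rot[6] = IV$saddle
  rot[7] = V$saddleI
  rot[8] = $saddleIV
Sorted (with $ < everything):
  sorted[0] = $saddleIV
  sorted[1] = IV$saddle
  sorted[2] = V$saddleI
  sorted[3] = addleIV$s
  sorted[4] = ddleIV$sa
  sorted[5] = dleIV$sad
  sorted[6] = eIV$saddl
  sorted[7] = leIV$sadd
  sorted[8] = saddleIV$
sorted[2] = V$saddleI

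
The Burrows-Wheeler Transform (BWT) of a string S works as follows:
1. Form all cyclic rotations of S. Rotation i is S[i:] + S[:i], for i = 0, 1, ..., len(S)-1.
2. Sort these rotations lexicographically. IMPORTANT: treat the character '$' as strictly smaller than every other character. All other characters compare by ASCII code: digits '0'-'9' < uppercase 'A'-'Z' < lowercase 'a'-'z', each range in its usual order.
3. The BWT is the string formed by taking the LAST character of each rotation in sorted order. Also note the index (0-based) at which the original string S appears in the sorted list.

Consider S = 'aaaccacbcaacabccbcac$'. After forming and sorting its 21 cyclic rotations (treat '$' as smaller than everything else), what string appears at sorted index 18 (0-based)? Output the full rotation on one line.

All 21 rotations (rotation i = S[i:]+S[:i]):
  rot[0] = aaaccacbcaacabccbcac$
  rot[1] = aaccacbcaacabccbcac$a
  rot[2] = accacbcaacabccbcac$aa
  rot[3] = ccacbcaacabccbcac$aaa
  rot[4] = cacbcaacabccbcac$aaac
  rot[5] = acbcaacabccbcac$aaacc
  rot[6] = cbcaacabccbcac$aaacca
  rot[7] = bcaacabccbcac$aaaccac
  rot[8] = caacabccbcac$aaaccacb
  rot[9] = aacabccbcac$aaaccacbc
  rot[10] = acabccbcac$aaaccacbca
  rot[11] = cabccbcac$aaaccacbcaa
  rot[12] = abccbcac$aaaccacbcaac
  rot[13] = bccbcac$aaaccacbcaaca
  rot[14] = ccbcac$aaaccacbcaacab
  rot[15] = cbcac$aaaccacbcaacabc
  rot[16] = bcac$aaaccacbcaacabcc
  rot[17] = cac$aaaccacbcaacabccb
  rot[18] = ac$aaaccacbcaacabccbc
  rot[19] = c$aaaccacbcaacabccbca
  rot[20] = $aaaccacbcaacabccbcac
Sorted (with $ < everything):
  sorted[0] = $aaaccacbcaacabccbcac
  sorted[1] = aaaccacbcaacabccbcac$
  sorted[2] = aacabccbcac$aaaccacbc
  sorted[3] = aaccacbcaacabccbcac$a
  sorted[4] = abccbcac$aaaccacbcaac
  sorted[5] = ac$aaaccacbcaacabccbc
  sorted[6] = acabccbcac$aaaccacbca
  sorted[7] = acbcaacabccbcac$aaacc
  sorted[8] = accacbcaacabccbcac$aa
  sorted[9] = bcaacabccbcac$aaaccac
  sorted[10] = bcac$aaaccacbcaacabcc
  sorted[11] = bccbcac$aaaccacbcaaca
  sorted[12] = c$aaaccacbcaacabccbca
  sorted[13] = caacabccbcac$aaaccacb
  sorted[14] = cabccbcac$aaaccacbcaa
  sorted[15] = cac$aaaccacbcaacabccb
  sorted[16] = cacbcaacabccbcac$aaac
  sorted[17] = cbcaacabccbcac$aaacca
  sorted[18] = cbcac$aaaccacbcaacabc
  sorted[19] = ccacbcaacabccbcac$aaa
  sorted[20] = ccbcac$aaaccacbcaacab
sorted[18] = cbcac$aaaccacbcaacabc

Answer: cbcac$aaaccacbcaacabc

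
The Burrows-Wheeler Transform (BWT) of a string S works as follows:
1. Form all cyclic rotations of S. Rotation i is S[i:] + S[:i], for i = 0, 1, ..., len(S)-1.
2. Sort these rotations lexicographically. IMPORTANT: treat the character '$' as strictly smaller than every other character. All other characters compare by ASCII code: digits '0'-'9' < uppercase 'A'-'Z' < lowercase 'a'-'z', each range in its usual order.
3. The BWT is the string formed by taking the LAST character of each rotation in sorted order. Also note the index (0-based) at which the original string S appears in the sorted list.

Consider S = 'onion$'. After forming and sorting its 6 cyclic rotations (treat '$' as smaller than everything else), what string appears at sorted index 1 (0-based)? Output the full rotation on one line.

Answer: ion$on

Derivation:
All 6 rotations (rotation i = S[i:]+S[:i]):
  rot[0] = onion$
  rot[1] = nion$o
  rot[2] = ion$on
  rot[3] = on$oni
  rot[4] = n$onio
  rot[5] = $onion
Sorted (with $ < everything):
  sorted[0] = $onion
  sorted[1] = ion$on
  sorted[2] = n$onio
  sorted[3] = nion$o
  sorted[4] = on$oni
  sorted[5] = onion$
sorted[1] = ion$on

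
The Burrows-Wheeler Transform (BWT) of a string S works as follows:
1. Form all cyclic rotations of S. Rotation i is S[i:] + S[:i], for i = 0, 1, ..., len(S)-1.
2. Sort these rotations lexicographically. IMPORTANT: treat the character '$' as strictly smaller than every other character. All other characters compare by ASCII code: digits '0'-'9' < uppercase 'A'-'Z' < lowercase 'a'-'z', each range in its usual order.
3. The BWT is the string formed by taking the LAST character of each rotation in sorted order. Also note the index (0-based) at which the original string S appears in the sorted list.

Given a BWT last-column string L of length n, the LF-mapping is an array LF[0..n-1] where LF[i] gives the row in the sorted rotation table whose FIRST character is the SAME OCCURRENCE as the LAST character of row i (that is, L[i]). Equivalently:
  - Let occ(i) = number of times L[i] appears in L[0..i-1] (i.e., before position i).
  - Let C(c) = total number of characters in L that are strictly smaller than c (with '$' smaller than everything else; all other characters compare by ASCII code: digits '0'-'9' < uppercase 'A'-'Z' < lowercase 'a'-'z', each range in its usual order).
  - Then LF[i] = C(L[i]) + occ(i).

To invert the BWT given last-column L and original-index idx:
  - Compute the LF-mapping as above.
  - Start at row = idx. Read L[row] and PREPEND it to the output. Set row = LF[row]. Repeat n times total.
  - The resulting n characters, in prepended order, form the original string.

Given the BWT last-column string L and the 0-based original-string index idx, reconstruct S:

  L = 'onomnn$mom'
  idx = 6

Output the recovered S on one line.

Answer: nnnmmoomo$

Derivation:
LF mapping: 7 4 8 1 5 6 0 2 9 3
Walk LF starting at row 6, prepending L[row]:
  step 1: row=6, L[6]='$', prepend. Next row=LF[6]=0
  step 2: row=0, L[0]='o', prepend. Next row=LF[0]=7
  step 3: row=7, L[7]='m', prepend. Next row=LF[7]=2
  step 4: row=2, L[2]='o', prepend. Next row=LF[2]=8
  step 5: row=8, L[8]='o', prepend. Next row=LF[8]=9
  step 6: row=9, L[9]='m', prepend. Next row=LF[9]=3
  step 7: row=3, L[3]='m', prepend. Next row=LF[3]=1
  step 8: row=1, L[1]='n', prepend. Next row=LF[1]=4
  step 9: row=4, L[4]='n', prepend. Next row=LF[4]=5
  step 10: row=5, L[5]='n', prepend. Next row=LF[5]=6
Reversed output: nnnmmoomo$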